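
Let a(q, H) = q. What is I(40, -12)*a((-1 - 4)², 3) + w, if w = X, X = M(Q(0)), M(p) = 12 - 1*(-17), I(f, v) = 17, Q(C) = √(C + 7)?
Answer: 454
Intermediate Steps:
Q(C) = √(7 + C)
M(p) = 29 (M(p) = 12 + 17 = 29)
X = 29
w = 29
I(40, -12)*a((-1 - 4)², 3) + w = 17*(-1 - 4)² + 29 = 17*(-5)² + 29 = 17*25 + 29 = 425 + 29 = 454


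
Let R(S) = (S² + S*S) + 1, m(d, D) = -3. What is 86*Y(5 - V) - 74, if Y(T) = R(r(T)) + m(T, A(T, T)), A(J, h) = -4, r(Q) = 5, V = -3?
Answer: 4054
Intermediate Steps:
R(S) = 1 + 2*S² (R(S) = (S² + S²) + 1 = 2*S² + 1 = 1 + 2*S²)
Y(T) = 48 (Y(T) = (1 + 2*5²) - 3 = (1 + 2*25) - 3 = (1 + 50) - 3 = 51 - 3 = 48)
86*Y(5 - V) - 74 = 86*48 - 74 = 4128 - 74 = 4054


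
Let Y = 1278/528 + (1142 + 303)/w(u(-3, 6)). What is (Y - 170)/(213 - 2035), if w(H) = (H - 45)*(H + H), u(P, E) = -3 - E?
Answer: 3551731/38961648 ≈ 0.091160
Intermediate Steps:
w(H) = 2*H*(-45 + H) (w(H) = (-45 + H)*(2*H) = 2*H*(-45 + H))
Y = 83549/21384 (Y = 1278/528 + (1142 + 303)/((2*(-3 - 1*6)*(-45 + (-3 - 1*6)))) = 1278*(1/528) + 1445/((2*(-3 - 6)*(-45 + (-3 - 6)))) = 213/88 + 1445/((2*(-9)*(-45 - 9))) = 213/88 + 1445/((2*(-9)*(-54))) = 213/88 + 1445/972 = 83549/21384 ≈ 3.9071)
(Y - 170)/(213 - 2035) = (83549/21384 - 170)/(213 - 2035) = -3551731/21384/(-1822) = -3551731/21384*(-1/1822) = 3551731/38961648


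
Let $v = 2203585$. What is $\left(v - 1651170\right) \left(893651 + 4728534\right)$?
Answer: $3105779326775$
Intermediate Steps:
$\left(v - 1651170\right) \left(893651 + 4728534\right) = \left(2203585 - 1651170\right) \left(893651 + 4728534\right) = 552415 \cdot 5622185 = 3105779326775$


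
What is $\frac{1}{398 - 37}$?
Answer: $\frac{1}{361} \approx 0.0027701$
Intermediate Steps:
$\frac{1}{398 - 37} = \frac{1}{361}$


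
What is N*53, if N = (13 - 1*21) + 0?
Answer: -424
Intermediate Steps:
N = -8 (N = (13 - 21) + 0 = -8 + 0 = -8)
N*53 = -8*53 = -424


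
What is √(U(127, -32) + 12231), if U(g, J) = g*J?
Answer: √8167 ≈ 90.371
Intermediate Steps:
U(g, J) = J*g
√(U(127, -32) + 12231) = √(-32*127 + 12231) = √(-4064 + 12231) = √8167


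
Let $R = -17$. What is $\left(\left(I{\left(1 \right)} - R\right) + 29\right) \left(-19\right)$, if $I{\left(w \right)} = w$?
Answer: $-893$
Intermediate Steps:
$\left(\left(I{\left(1 \right)} - R\right) + 29\right) \left(-19\right) = \left(\left(1 - -17\right) + 29\right) \left(-19\right) = \left(\left(1 + 17\right) + 29\right) \left(-19\right) = \left(18 + 29\right) \left(-19\right) = 47 \left(-19\right) = -893$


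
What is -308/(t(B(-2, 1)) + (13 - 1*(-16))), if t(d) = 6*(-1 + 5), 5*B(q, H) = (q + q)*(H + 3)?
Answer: -308/53 ≈ -5.8113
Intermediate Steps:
B(q, H) = 2*q*(3 + H)/5 (B(q, H) = ((q + q)*(H + 3))/5 = ((2*q)*(3 + H))/5 = (2*q*(3 + H))/5 = 2*q*(3 + H)/5)
t(d) = 24 (t(d) = 6*4 = 24)
-308/(t(B(-2, 1)) + (13 - 1*(-16))) = -308/(24 + (13 - 1*(-16))) = -308/(24 + (13 + 16)) = -308/(24 + 29) = -308/53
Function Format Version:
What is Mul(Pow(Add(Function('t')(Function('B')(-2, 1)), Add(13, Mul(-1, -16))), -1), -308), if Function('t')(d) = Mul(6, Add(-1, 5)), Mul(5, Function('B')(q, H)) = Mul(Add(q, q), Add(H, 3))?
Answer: Rational(-308, 53) ≈ -5.8113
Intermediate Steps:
Function('B')(q, H) = Mul(Rational(2, 5), q, Add(3, H)) (Function('B')(q, H) = Mul(Rational(1, 5), Mul(Add(q, q), Add(H, 3))) = Mul(Rational(1, 5), Mul(Mul(2, q), Add(3, H))) = Mul(Rational(1, 5), Mul(2, q, Add(3, H))) = Mul(Rational(2, 5), q, Add(3, H)))
Function('t')(d) = 24 (Function('t')(d) = Mul(6, 4) = 24)
Mul(Pow(Add(Function('t')(Function('B')(-2, 1)), Add(13, Mul(-1, -16))), -1), -308) = Mul(Pow(Add(24, Add(13, Mul(-1, -16))), -1), -308) = Mul(Pow(Add(24, Add(13, 16)), -1), -308) = Mul(Pow(Add(24, 29), -1), -308) = Mul(Pow(53, -1), -308) = Mul(Rational(1, 53), -308) = Rational(-308, 53)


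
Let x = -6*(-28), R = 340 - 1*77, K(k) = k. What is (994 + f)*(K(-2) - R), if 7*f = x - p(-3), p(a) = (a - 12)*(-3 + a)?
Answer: -1864540/7 ≈ -2.6636e+5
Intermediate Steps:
R = 263 (R = 340 - 77 = 263)
x = 168
p(a) = (-12 + a)*(-3 + a)
f = 78/7 (f = (168 - (36 + (-3)**2 - 15*(-3)))/7 = (168 - (36 + 9 + 45))/7 = (168 - 1*90)/7 = (168 - 90)/7 = (1/7)*78 = 78/7 ≈ 11.143)
(994 + f)*(K(-2) - R) = (994 + 78/7)*(-2 - 1*263) = 7036*(-2 - 263)/7 = (7036/7)*(-265) = -1864540/7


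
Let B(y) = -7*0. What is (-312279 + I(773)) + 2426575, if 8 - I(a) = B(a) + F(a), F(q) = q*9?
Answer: 2107347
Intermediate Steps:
B(y) = 0
F(q) = 9*q
I(a) = 8 - 9*a (I(a) = 8 - (0 + 9*a) = 8 - 9*a)
(-312279 + I(773)) + 2426575 = (-312279 + (8 - 9*773)) + 2426575 = (-312279 + (8 - 6957)) + 2426575 = (-312279 - 6949) + 2426575 = -319228 + 2426575 = 2107347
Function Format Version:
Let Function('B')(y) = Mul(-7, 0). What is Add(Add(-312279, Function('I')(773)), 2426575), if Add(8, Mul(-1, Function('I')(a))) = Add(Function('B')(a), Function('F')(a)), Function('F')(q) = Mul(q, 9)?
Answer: 2107347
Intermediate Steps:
Function('B')(y) = 0
Function('F')(q) = Mul(9, q)
Function('I')(a) = Add(8, Mul(-9, a)) (Function('I')(a) = Add(8, Mul(-1, Add(0, Mul(9, a)))) = Add(8, Mul(-1, Mul(9, a))) = Add(8, Mul(-9, a)))
Add(Add(-312279, Function('I')(773)), 2426575) = Add(Add(-312279, Add(8, Mul(-9, 773))), 2426575) = Add(Add(-312279, Add(8, -6957)), 2426575) = Add(Add(-312279, -6949), 2426575) = Add(-319228, 2426575) = 2107347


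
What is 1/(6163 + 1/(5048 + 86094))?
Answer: 91142/561708147 ≈ 0.00016226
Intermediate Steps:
1/(6163 + 1/(5048 + 86094)) = 1/(6163 + 1/91142) = 1/(561708147/91142) = 91142/561708147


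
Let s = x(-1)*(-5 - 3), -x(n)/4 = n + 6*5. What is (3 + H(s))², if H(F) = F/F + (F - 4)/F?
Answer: 1343281/53824 ≈ 24.957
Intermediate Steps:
x(n) = -120 - 4*n (x(n) = -4*(n + 6*5) = -4*(n + 30) = -4*(30 + n) = -120 - 4*n)
s = 928 (s = (-120 - 4*(-1))*(-5 - 3) = (-120 + 4)*(-8) = -116*(-8) = 928)
H(F) = 1 + (-4 + F)/F
(3 + H(s))² = (3 + (2 - 4/928))² = (3 + (2 - 4*1/928))² = (3 + (2 - 1/232))² = (3 + 463/232)² = (1159/232)² = 1343281/53824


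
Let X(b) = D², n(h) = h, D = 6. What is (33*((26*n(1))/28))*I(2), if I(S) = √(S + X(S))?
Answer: 429*√38/14 ≈ 188.90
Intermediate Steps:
X(b) = 36 (X(b) = 6² = 36)
I(S) = √(36 + S) (I(S) = √(S + 36) = √(36 + S))
(33*((26*n(1))/28))*I(2) = (33*((26*1)/28))*√(36 + 2) = (33*(26*(1/28)))*√38 = (33*(13/14))*√38 = 429*√38/14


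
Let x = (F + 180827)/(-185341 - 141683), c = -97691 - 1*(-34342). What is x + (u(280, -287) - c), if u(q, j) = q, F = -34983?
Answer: 5202016063/81756 ≈ 63629.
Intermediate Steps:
c = -63349 (c = -97691 + 34342 = -63349)
x = -36461/81756 (x = (-34983 + 180827)/(-185341 - 141683) = 145844/(-327024) = 145844*(-1/327024) = -36461/81756 ≈ -0.44597)
x + (u(280, -287) - c) = -36461/81756 + (280 - 1*(-63349)) = -36461/81756 + (280 + 63349) = -36461/81756 + 63629 = 5202016063/81756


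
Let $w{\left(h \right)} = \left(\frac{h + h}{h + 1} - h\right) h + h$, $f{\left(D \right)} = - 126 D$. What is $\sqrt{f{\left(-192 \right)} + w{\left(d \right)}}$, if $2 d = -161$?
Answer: $\frac{\sqrt{1766456769}}{318} \approx 132.17$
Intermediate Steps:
$d = - \frac{161}{2}$ ($d = \frac{1}{2} \left(-161\right) = - \frac{161}{2} \approx -80.5$)
$w{\left(h \right)} = h + h \left(- h + \frac{2 h}{1 + h}\right)$ ($w{\left(h \right)} = \left(\frac{2 h}{1 + h} - h\right) h + h = \left(- h + \frac{2 h}{1 + h}\right) h + h = h \left(- h + \frac{2 h}{1 + h}\right) + h = h + h \left(- h + \frac{2 h}{1 + h}\right)$)
$\sqrt{f{\left(-192 \right)} + w{\left(d \right)}} = \sqrt{\left(-126\right) \left(-192\right) - \frac{161 \left(1 - \left(- \frac{161}{2}\right)^{2} + 2 \left(- \frac{161}{2}\right)\right)}{2 \left(1 - \frac{161}{2}\right)}} = \sqrt{24192 - \frac{161 \left(1 - \frac{25921}{4} - 161\right)}{2 \left(- \frac{159}{2}\right)}} = \sqrt{24192 - - \frac{161 \left(1 - \frac{25921}{4} - 161\right)}{159}} = \sqrt{24192 - \left(- \frac{161}{159}\right) \left(- \frac{26561}{4}\right)} = \sqrt{24192 - \frac{4276321}{636}} = \sqrt{\frac{11109791}{636}} = \frac{\sqrt{1766456769}}{318}$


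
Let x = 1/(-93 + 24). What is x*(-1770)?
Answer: 590/23 ≈ 25.652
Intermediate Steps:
x = -1/69 (x = 1/(-69) = -1/69 ≈ -0.014493)
x*(-1770) = -1/69*(-1770) = 590/23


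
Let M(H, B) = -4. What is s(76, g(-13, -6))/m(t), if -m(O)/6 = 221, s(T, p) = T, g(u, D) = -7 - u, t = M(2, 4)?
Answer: -38/663 ≈ -0.057315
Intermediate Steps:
t = -4
m(O) = -1326 (m(O) = -6*221 = -1326)
s(76, g(-13, -6))/m(t) = 76/(-1326) = 76*(-1/1326) = -38/663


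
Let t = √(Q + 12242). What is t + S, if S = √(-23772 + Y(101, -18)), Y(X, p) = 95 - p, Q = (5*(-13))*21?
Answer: √10877 + I*√23659 ≈ 104.29 + 153.81*I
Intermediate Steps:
Q = -1365 (Q = -65*21 = -1365)
S = I*√23659 (S = √(-23772 + (95 - 1*(-18))) = √(-23772 + (95 + 18)) = √(-23772 + 113) = √(-23659) = I*√23659 ≈ 153.81*I)
t = √10877 (t = √(-1365 + 12242) = √10877 ≈ 104.29)
t + S = √10877 + I*√23659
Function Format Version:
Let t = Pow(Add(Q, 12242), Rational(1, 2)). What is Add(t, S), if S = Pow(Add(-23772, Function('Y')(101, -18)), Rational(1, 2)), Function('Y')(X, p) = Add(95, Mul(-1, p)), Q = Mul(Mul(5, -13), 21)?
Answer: Add(Pow(10877, Rational(1, 2)), Mul(I, Pow(23659, Rational(1, 2)))) ≈ Add(104.29, Mul(153.81, I))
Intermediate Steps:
Q = -1365 (Q = Mul(-65, 21) = -1365)
S = Mul(I, Pow(23659, Rational(1, 2))) (S = Pow(Add(-23772, Add(95, Mul(-1, -18))), Rational(1, 2)) = Pow(Add(-23772, Add(95, 18)), Rational(1, 2)) = Pow(Add(-23772, 113), Rational(1, 2)) = Pow(-23659, Rational(1, 2)) = Mul(I, Pow(23659, Rational(1, 2))) ≈ Mul(153.81, I))
t = Pow(10877, Rational(1, 2)) (t = Pow(Add(-1365, 12242), Rational(1, 2)) = Pow(10877, Rational(1, 2)) ≈ 104.29)
Add(t, S) = Add(Pow(10877, Rational(1, 2)), Mul(I, Pow(23659, Rational(1, 2))))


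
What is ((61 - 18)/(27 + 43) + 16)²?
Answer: 1352569/4900 ≈ 276.03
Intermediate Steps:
((61 - 18)/(27 + 43) + 16)² = (43/70 + 16)² = (1163/70)² = 1352569/4900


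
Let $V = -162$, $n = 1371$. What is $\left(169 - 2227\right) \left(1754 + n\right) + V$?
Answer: $-6431412$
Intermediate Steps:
$\left(169 - 2227\right) \left(1754 + n\right) + V = \left(169 - 2227\right) \left(1754 + 1371\right) - 162 = \left(-2058\right) 3125 - 162 = -6431250 - 162 = -6431412$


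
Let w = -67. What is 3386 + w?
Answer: 3319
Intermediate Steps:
3386 + w = 3386 - 67 = 3319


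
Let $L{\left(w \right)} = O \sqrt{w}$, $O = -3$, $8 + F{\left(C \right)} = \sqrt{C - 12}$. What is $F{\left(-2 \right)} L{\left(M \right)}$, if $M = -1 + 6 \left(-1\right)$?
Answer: $21 \sqrt{2} + 24 i \sqrt{7} \approx 29.698 + 63.498 i$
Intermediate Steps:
$F{\left(C \right)} = -8 + \sqrt{-12 + C}$ ($F{\left(C \right)} = -8 + \sqrt{C - 12} = -8 + \sqrt{-12 + C}$)
$M = -7$ ($M = -1 - 6 = -7$)
$L{\left(w \right)} = - 3 \sqrt{w}$
$F{\left(-2 \right)} L{\left(M \right)} = \left(-8 + \sqrt{-12 - 2}\right) \left(- 3 \sqrt{-7}\right) = \left(-8 + \sqrt{-14}\right) \left(- 3 i \sqrt{7}\right) = \left(-8 + i \sqrt{14}\right) \left(- 3 i \sqrt{7}\right) = - 3 i \sqrt{7} \left(-8 + i \sqrt{14}\right)$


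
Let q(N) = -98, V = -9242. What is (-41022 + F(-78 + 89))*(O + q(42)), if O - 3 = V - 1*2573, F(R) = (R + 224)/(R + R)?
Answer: 5372892795/11 ≈ 4.8844e+8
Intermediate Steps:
F(R) = (224 + R)/(2*R) (F(R) = (224 + R)/((2*R)) = (224 + R)*(1/(2*R)) = (224 + R)/(2*R))
O = -11812 (O = 3 + (-9242 - 1*2573) = 3 + (-9242 - 2573) = 3 - 11815 = -11812)
(-41022 + F(-78 + 89))*(O + q(42)) = (-41022 + (224 + (-78 + 89))/(2*(-78 + 89)))*(-11812 - 98) = (-41022 + (½)*(224 + 11)/11)*(-11910) = (-41022 + (½)*(1/11)*235)*(-11910) = (-41022 + 235/22)*(-11910) = -902249/22*(-11910) = 5372892795/11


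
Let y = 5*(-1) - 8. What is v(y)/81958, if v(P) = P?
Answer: -13/81958 ≈ -0.00015862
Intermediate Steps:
y = -13 (y = -5 - 8 = -13)
v(y)/81958 = -13/81958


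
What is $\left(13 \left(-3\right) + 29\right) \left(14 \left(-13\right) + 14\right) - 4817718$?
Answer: $-4816038$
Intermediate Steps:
$\left(13 \left(-3\right) + 29\right) \left(14 \left(-13\right) + 14\right) - 4817718 = \left(-39 + 29\right) \left(-182 + 14\right) - 4817718 = \left(-10\right) \left(-168\right) - 4817718 = 1680 - 4817718 = -4816038$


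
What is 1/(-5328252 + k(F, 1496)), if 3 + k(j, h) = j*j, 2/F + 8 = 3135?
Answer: -9778129/52100364734891 ≈ -1.8768e-7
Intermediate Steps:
F = 2/3127 (F = 2/(-8 + 3135) = 2/3127 ≈ 0.00063959)
k(j, h) = -3 + j² (k(j, h) = -3 + j*j = -3 + j²)
1/(-5328252 + k(F, 1496)) = 1/(-5328252 + (-3 + (2/3127)²)) = 1/(-5328252 + (-3 + 4/9778129)) = 1/(-5328252 - 29334383/9778129) = 1/(-52100364734891/9778129) = -9778129/52100364734891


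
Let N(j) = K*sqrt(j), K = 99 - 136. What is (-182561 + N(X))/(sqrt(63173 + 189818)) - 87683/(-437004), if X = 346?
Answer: 87683/437004 - 182561*sqrt(252991)/252991 - 37*sqrt(87534886)/252991 ≈ -364.13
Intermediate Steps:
K = -37
N(j) = -37*sqrt(j)
(-182561 + N(X))/(sqrt(63173 + 189818)) - 87683/(-437004) = (-182561 - 37*sqrt(346))/(sqrt(63173 + 189818)) - 87683/(-437004) = (-182561 - 37*sqrt(346))/(sqrt(252991)) - 87683*(-1/437004) = (-182561 - 37*sqrt(346))*(sqrt(252991)/252991) + 87683/437004 = sqrt(252991)*(-182561 - 37*sqrt(346))/252991 + 87683/437004 = 87683/437004 + sqrt(252991)*(-182561 - 37*sqrt(346))/252991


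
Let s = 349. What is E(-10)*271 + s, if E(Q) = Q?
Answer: -2361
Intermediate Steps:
E(-10)*271 + s = -10*271 + 349 = -2710 + 349 = -2361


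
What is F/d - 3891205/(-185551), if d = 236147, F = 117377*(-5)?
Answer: 809999288500/43817311997 ≈ 18.486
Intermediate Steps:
F = -586885
F/d - 3891205/(-185551) = -586885/236147 - 3891205/(-185551) = -586885*1/236147 - 3891205*(-1/185551) = -586885/236147 + 3891205/185551 = 809999288500/43817311997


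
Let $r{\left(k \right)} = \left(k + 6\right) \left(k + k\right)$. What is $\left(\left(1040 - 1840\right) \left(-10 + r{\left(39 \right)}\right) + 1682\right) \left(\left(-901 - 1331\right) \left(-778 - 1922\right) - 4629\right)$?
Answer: $-16850830181178$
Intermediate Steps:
$r{\left(k \right)} = 2 k \left(6 + k\right)$ ($r{\left(k \right)} = \left(6 + k\right) 2 k = 2 k \left(6 + k\right)$)
$\left(\left(1040 - 1840\right) \left(-10 + r{\left(39 \right)}\right) + 1682\right) \left(\left(-901 - 1331\right) \left(-778 - 1922\right) - 4629\right) = \left(\left(1040 - 1840\right) \left(-10 + 2 \cdot 39 \left(6 + 39\right)\right) + 1682\right) \left(\left(-901 - 1331\right) \left(-778 - 1922\right) - 4629\right) = \left(- 800 \left(-10 + 2 \cdot 39 \cdot 45\right) + 1682\right) \left(\left(-2232\right) \left(-2700\right) - 4629\right) = \left(- 800 \left(-10 + 3510\right) + 1682\right) \left(6026400 - 4629\right) = \left(\left(-800\right) 3500 + 1682\right) 6021771 = \left(-2800000 + 1682\right) 6021771 = \left(-2798318\right) 6021771 = -16850830181178$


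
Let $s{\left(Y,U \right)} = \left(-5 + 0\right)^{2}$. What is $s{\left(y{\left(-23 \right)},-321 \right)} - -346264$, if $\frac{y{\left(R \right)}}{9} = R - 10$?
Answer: $346289$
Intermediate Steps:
$y{\left(R \right)} = -90 + 9 R$ ($y{\left(R \right)} = 9 \left(R - 10\right) = 9 \left(-10 + R\right) = -90 + 9 R$)
$s{\left(Y,U \right)} = 25$ ($s{\left(Y,U \right)} = \left(-5\right)^{2} = 25$)
$s{\left(y{\left(-23 \right)},-321 \right)} - -346264 = 25 - -346264 = 25 + 346264 = 346289$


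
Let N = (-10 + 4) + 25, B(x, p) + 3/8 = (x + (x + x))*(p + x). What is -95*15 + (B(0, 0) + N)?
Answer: -11251/8 ≈ -1406.4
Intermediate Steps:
B(x, p) = -3/8 + 3*x*(p + x) (B(x, p) = -3/8 + (x + (x + x))*(p + x) = -3/8 + (x + 2*x)*(p + x) = -3/8 + (3*x)*(p + x) = -3/8 + 3*x*(p + x))
N = 19 (N = -6 + 25 = 19)
-95*15 + (B(0, 0) + N) = -95*15 + ((-3/8 + 3*0**2 + 3*0*0) + 19) = -1425 + ((-3/8 + 3*0 + 0) + 19) = -1425 + ((-3/8 + 0 + 0) + 19) = -1425 + (-3/8 + 19) = -1425 + 149/8 = -11251/8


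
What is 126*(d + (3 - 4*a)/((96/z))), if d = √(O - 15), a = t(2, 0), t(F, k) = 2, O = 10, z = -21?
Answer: 2205/16 + 126*I*√5 ≈ 137.81 + 281.74*I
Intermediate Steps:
a = 2
d = I*√5 (d = √(10 - 15) = √(-5) = I*√5 ≈ 2.2361*I)
126*(d + (3 - 4*a)/((96/z))) = 126*(I*√5 + (3 - 4*2)/((96/(-21)))) = 126*(I*√5 + (3 - 8)/((96*(-1/21)))) = 126*(I*√5 - 5/(-32/7)) = 126*(I*√5 - 5*(-7/32)) = 126*(I*√5 + 35/32) = 126*(35/32 + I*√5) = 2205/16 + 126*I*√5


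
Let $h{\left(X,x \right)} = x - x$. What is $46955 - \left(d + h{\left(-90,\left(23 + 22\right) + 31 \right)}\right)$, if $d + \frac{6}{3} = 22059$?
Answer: $24898$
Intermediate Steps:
$d = 22057$ ($d = -2 + 22059 = 22057$)
$h{\left(X,x \right)} = 0$
$46955 - \left(d + h{\left(-90,\left(23 + 22\right) + 31 \right)}\right) = 46955 - \left(22057 + 0\right) = 46955 - 22057 = 24898$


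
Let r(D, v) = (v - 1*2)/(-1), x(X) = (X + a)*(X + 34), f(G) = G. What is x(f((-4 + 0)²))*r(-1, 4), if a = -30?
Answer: 1400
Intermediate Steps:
x(X) = (-30 + X)*(34 + X) (x(X) = (X - 30)*(X + 34) = (-30 + X)*(34 + X))
r(D, v) = 2 - v (r(D, v) = (v - 2)*(-1) = (-2 + v)*(-1) = 2 - v)
x(f((-4 + 0)²))*r(-1, 4) = (-1020 + ((-4 + 0)²)² + 4*(-4 + 0)²)*(2 - 1*4) = (-1020 + ((-4)²)² + 4*(-4)²)*(2 - 4) = (-1020 + 16² + 4*16)*(-2) = (-1020 + 256 + 64)*(-2) = -700*(-2) = 1400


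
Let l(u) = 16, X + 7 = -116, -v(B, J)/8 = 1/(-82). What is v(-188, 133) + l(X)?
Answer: 660/41 ≈ 16.098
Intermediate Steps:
v(B, J) = 4/41 (v(B, J) = -8/(-82) = -8*(-1/82) = 4/41)
X = -123 (X = -7 - 116 = -123)
v(-188, 133) + l(X) = 4/41 + 16 = 660/41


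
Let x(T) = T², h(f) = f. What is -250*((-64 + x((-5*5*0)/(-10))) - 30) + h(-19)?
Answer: 23481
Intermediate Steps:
-250*((-64 + x((-5*5*0)/(-10))) - 30) + h(-19) = -250*((-64 + ((-5*5*0)/(-10))²) - 30) - 19 = -250*((-64 + (-25*0*(-⅒))²) - 30) - 19 = -250*((-64 + (0*(-⅒))²) - 30) - 19 = -250*((-64 + 0²) - 30) - 19 = -250*((-64 + 0) - 30) - 19 = -250*(-64 - 30) - 19 = -250*(-94) - 19 = 23500 - 19 = 23481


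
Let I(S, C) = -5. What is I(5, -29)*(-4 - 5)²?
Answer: -405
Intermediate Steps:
I(5, -29)*(-4 - 5)² = -5*(-4 - 5)² = -5*(-9)² = -5*81 = -405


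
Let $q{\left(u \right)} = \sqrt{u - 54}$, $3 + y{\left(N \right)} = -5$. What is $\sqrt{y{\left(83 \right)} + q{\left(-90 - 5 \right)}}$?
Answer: $\sqrt{-8 + i \sqrt{149}} \approx 1.8158 + 3.3611 i$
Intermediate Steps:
$y{\left(N \right)} = -8$ ($y{\left(N \right)} = -3 - 5 = -8$)
$q{\left(u \right)} = \sqrt{-54 + u}$
$\sqrt{y{\left(83 \right)} + q{\left(-90 - 5 \right)}} = \sqrt{-8 + \sqrt{-54 - 95}} = \sqrt{-8 + \sqrt{-149}} = \sqrt{-8 + i \sqrt{149}}$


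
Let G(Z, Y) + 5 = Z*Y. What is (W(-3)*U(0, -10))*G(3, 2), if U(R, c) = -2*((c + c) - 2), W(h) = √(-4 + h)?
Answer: 44*I*√7 ≈ 116.41*I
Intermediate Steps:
G(Z, Y) = -5 + Y*Z (G(Z, Y) = -5 + Z*Y = -5 + Y*Z)
U(R, c) = 4 - 4*c (U(R, c) = -2*(2*c - 2) = -2*(-2 + 2*c) = 4 - 4*c)
(W(-3)*U(0, -10))*G(3, 2) = (√(-4 - 3)*(4 - 4*(-10)))*(-5 + 2*3) = (√(-7)*(4 + 40))*(-5 + 6) = ((I*√7)*44)*1 = (44*I*√7)*1 = 44*I*√7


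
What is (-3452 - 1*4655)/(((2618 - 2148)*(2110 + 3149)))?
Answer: -8107/2471730 ≈ -0.0032799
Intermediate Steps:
(-3452 - 1*4655)/(((2618 - 2148)*(2110 + 3149))) = (-3452 - 4655)/((470*5259)) = -8107/2471730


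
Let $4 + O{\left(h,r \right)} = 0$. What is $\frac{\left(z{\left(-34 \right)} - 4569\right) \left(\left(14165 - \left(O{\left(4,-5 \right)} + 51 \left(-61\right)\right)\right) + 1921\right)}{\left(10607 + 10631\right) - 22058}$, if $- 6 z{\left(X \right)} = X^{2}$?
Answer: $\frac{54857257}{492} \approx 1.115 \cdot 10^{5}$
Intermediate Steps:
$O{\left(h,r \right)} = -4$ ($O{\left(h,r \right)} = -4 + 0 = -4$)
$z{\left(X \right)} = - \frac{X^{2}}{6}$
$\frac{\left(z{\left(-34 \right)} - 4569\right) \left(\left(14165 - \left(O{\left(4,-5 \right)} + 51 \left(-61\right)\right)\right) + 1921\right)}{\left(10607 + 10631\right) - 22058} = \frac{\left(- \frac{\left(-34\right)^{2}}{6} - 4569\right) \left(\left(14165 - \left(-4 + 51 \left(-61\right)\right)\right) + 1921\right)}{\left(10607 + 10631\right) - 22058} = \frac{\left(\left(- \frac{1}{6}\right) 1156 + \left(-18841 + 14272\right)\right) \left(\left(14165 - \left(-4 - 3111\right)\right) + 1921\right)}{21238 - 22058} = \frac{\left(- \frac{578}{3} - 4569\right) \left(\left(14165 - -3115\right) + 1921\right)}{-820} = - \frac{14285 \left(\left(14165 + 3115\right) + 1921\right)}{3} \left(- \frac{1}{820}\right) = - \frac{14285 \left(17280 + 1921\right)}{3} \left(- \frac{1}{820}\right) = \left(- \frac{14285}{3}\right) 19201 \left(- \frac{1}{820}\right) = \left(- \frac{274286285}{3}\right) \left(- \frac{1}{820}\right) = \frac{54857257}{492}$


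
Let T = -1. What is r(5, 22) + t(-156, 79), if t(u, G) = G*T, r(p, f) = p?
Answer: -74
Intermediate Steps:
t(u, G) = -G (t(u, G) = G*(-1) = -G)
r(5, 22) + t(-156, 79) = 5 - 1*79 = 5 - 79 = -74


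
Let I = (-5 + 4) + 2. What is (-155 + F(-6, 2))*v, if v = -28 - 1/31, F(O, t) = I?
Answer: 133826/31 ≈ 4317.0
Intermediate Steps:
I = 1 (I = -1 + 2 = 1)
F(O, t) = 1
v = -869/31 (v = -28 - 1*1/31 = -28 - 1/31 = -869/31 ≈ -28.032)
(-155 + F(-6, 2))*v = (-155 + 1)*(-869/31) = -154*(-869/31) = 133826/31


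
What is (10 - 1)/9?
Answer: 1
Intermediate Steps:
(10 - 1)/9 = 9*(⅑) = 1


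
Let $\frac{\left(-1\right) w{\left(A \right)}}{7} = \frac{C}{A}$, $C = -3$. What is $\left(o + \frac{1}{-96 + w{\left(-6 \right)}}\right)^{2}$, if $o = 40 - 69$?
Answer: $\frac{33327529}{39601} \approx 841.58$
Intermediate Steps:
$w{\left(A \right)} = \frac{21}{A}$ ($w{\left(A \right)} = - 7 \left(- \frac{3}{A}\right) = \frac{21}{A}$)
$o = -29$
$\left(o + \frac{1}{-96 + w{\left(-6 \right)}}\right)^{2} = \left(-29 + \frac{1}{-96 + \frac{21}{-6}}\right)^{2} = \left(-29 + \frac{1}{-96 + 21 \left(- \frac{1}{6}\right)}\right)^{2} = \left(-29 + \frac{1}{-96 - \frac{7}{2}}\right)^{2} = \left(-29 + \frac{1}{- \frac{199}{2}}\right)^{2} = \left(-29 - \frac{2}{199}\right)^{2} = \left(- \frac{5773}{199}\right)^{2} = \frac{33327529}{39601}$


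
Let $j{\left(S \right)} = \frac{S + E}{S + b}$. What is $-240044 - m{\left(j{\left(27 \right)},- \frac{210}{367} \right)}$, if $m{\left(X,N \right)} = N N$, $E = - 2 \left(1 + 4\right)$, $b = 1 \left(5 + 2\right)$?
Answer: $- \frac{32331330416}{134689} \approx -2.4004 \cdot 10^{5}$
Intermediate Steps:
$b = 7$ ($b = 1 \cdot 7 = 7$)
$E = -10$ ($E = \left(-2\right) 5 = -10$)
$j{\left(S \right)} = \frac{-10 + S}{7 + S}$ ($j{\left(S \right)} = \frac{S - 10}{S + 7} = \frac{-10 + S}{7 + S}$)
$m{\left(X,N \right)} = N^{2}$
$-240044 - m{\left(j{\left(27 \right)},- \frac{210}{367} \right)} = -240044 - \left(- \frac{210}{367}\right)^{2} = -240044 - \frac{44100}{134689} = - \frac{32331330416}{134689}$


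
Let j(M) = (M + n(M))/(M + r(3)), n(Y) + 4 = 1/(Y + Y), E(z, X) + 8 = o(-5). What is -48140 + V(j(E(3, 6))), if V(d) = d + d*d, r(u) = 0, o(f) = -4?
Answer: -3992665055/82944 ≈ -48137.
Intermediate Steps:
E(z, X) = -12 (E(z, X) = -8 - 4 = -12)
n(Y) = -4 + 1/(2*Y) (n(Y) = -4 + 1/(Y + Y) = -4 + 1/(2*Y))
j(M) = (-4 + M + 1/(2*M))/M (j(M) = (M + (-4 + 1/(2*M)))/(M + 0) = (-4 + M + 1/(2*M))/M)
V(d) = d + d²
-48140 + V(j(E(3, 6))) = -48140 + ((½ - 12*(-4 - 12))/(-12)²)*(1 + (½ - 12*(-4 - 12))/(-12)²) = -48140 + ((½ - 12*(-16))/144)*(1 + (½ - 12*(-16))/144) = -48140 + ((½ + 192)/144)*(1 + (½ + 192)/144) = -48140 + ((1/144)*(385/2))*(1 + (1/144)*(385/2)) = -48140 + 385*(1 + 385/288)/288 = -48140 + (385/288)*(673/288) = -48140 + 259105/82944 = -3992665055/82944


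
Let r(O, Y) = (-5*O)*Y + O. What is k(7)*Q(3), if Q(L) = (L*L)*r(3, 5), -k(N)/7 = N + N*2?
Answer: 95256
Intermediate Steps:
r(O, Y) = O - 5*O*Y (r(O, Y) = -5*O*Y + O = O - 5*O*Y)
k(N) = -21*N (k(N) = -7*(N + N*2) = -7*(N + 2*N) = -21*N)
Q(L) = -72*L**2 (Q(L) = (L*L)*(3*(1 - 5*5)) = L**2*(3*(1 - 25)) = L**2*(3*(-24)) = L**2*(-72) = -72*L**2)
k(7)*Q(3) = (-21*7)*(-72*3**2) = -(-10584)*9 = -147*(-648) = 95256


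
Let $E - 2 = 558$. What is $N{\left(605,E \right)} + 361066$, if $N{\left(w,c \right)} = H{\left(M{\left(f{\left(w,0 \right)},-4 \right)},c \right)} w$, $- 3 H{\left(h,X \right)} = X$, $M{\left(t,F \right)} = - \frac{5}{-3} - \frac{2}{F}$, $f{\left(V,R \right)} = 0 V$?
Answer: $\frac{744398}{3} \approx 2.4813 \cdot 10^{5}$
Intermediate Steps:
$E = 560$ ($E = 2 + 558 = 560$)
$f{\left(V,R \right)} = 0$
$M{\left(t,F \right)} = \frac{5}{3} - \frac{2}{F}$ ($M{\left(t,F \right)} = \left(-5\right) \left(- \frac{1}{3}\right) - \frac{2}{F} = \frac{5}{3} - \frac{2}{F}$)
$H{\left(h,X \right)} = - \frac{X}{3}$
$N{\left(w,c \right)} = - \frac{c w}{3}$ ($N{\left(w,c \right)} = - \frac{c}{3} w = - \frac{c w}{3}$)
$N{\left(605,E \right)} + 361066 = \left(- \frac{1}{3}\right) 560 \cdot 605 + 361066 = - \frac{338800}{3} + 361066 = \frac{744398}{3}$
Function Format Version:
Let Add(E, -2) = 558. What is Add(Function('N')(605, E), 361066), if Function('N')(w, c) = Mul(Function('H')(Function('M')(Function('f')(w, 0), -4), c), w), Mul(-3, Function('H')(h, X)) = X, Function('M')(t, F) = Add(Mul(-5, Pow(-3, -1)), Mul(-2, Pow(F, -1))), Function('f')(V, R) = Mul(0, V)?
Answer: Rational(744398, 3) ≈ 2.4813e+5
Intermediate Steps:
E = 560 (E = Add(2, 558) = 560)
Function('f')(V, R) = 0
Function('M')(t, F) = Add(Rational(5, 3), Mul(-2, Pow(F, -1))) (Function('M')(t, F) = Add(Mul(-5, Rational(-1, 3)), Mul(-2, Pow(F, -1))) = Add(Rational(5, 3), Mul(-2, Pow(F, -1))))
Function('H')(h, X) = Mul(Rational(-1, 3), X)
Function('N')(w, c) = Mul(Rational(-1, 3), c, w) (Function('N')(w, c) = Mul(Mul(Rational(-1, 3), c), w) = Mul(Rational(-1, 3), c, w))
Add(Function('N')(605, E), 361066) = Add(Mul(Rational(-1, 3), 560, 605), 361066) = Add(Rational(-338800, 3), 361066) = Rational(744398, 3)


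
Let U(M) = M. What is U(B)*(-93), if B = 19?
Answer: -1767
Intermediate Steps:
U(B)*(-93) = 19*(-93) = -1767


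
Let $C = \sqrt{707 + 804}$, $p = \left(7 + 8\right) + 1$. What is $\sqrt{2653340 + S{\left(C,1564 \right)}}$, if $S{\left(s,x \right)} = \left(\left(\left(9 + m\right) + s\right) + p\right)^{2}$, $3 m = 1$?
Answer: $\frac{\sqrt{23899435 + 456 \sqrt{1511}}}{3} \approx 1630.2$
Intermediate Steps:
$m = \frac{1}{3}$ ($m = \frac{1}{3} \cdot 1 = \frac{1}{3} \approx 0.33333$)
$p = 16$ ($p = 15 + 1 = 16$)
$C = \sqrt{1511} \approx 38.872$
$S{\left(s,x \right)} = \left(\frac{76}{3} + s\right)^{2}$ ($S{\left(s,x \right)} = \left(\left(\left(9 + \frac{1}{3}\right) + s\right) + 16\right)^{2} = \left(\left(\frac{28}{3} + s\right) + 16\right)^{2} = \left(\frac{76}{3} + s\right)^{2}$)
$\sqrt{2653340 + S{\left(C,1564 \right)}} = \sqrt{2653340 + \frac{\left(76 + 3 \sqrt{1511}\right)^{2}}{9}}$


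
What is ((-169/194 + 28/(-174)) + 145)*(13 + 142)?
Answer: 376633105/16878 ≈ 22315.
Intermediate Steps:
((-169/194 + 28/(-174)) + 145)*(13 + 142) = ((-169*1/194 + 28*(-1/174)) + 145)*155 = ((-169/194 - 14/87) + 145)*155 = (-17419/16878 + 145)*155 = (2429891/16878)*155 = 376633105/16878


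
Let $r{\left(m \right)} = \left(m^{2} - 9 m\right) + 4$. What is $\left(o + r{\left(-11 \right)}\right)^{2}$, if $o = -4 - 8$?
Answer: $44944$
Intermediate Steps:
$r{\left(m \right)} = 4 + m^{2} - 9 m$
$o = -12$ ($o = -4 - 8 = -12$)
$\left(o + r{\left(-11 \right)}\right)^{2} = \left(-12 + \left(4 + \left(-11\right)^{2} - -99\right)\right)^{2} = \left(-12 + \left(4 + 121 + 99\right)\right)^{2} = \left(-12 + 224\right)^{2} = 212^{2} = 44944$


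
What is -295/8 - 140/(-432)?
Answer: -7895/216 ≈ -36.551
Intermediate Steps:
-295/8 - 140/(-432) = -295*⅛ - 140*(-1/432) = -295/8 + 35/108 = -7895/216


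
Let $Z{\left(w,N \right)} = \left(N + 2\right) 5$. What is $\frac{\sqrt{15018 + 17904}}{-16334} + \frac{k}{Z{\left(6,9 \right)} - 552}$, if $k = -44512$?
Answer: $\frac{44512}{497} - \frac{3 \sqrt{3658}}{16334} \approx 89.55$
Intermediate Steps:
$Z{\left(w,N \right)} = 10 + 5 N$ ($Z{\left(w,N \right)} = \left(2 + N\right) 5 = 10 + 5 N$)
$\frac{\sqrt{15018 + 17904}}{-16334} + \frac{k}{Z{\left(6,9 \right)} - 552} = \frac{\sqrt{15018 + 17904}}{-16334} - \frac{44512}{\left(10 + 5 \cdot 9\right) - 552} = \sqrt{32922} \left(- \frac{1}{16334}\right) - \frac{44512}{\left(10 + 45\right) - 552} = 3 \sqrt{3658} \left(- \frac{1}{16334}\right) - \frac{44512}{55 - 552} = - \frac{3 \sqrt{3658}}{16334} - \frac{44512}{-497} = - \frac{3 \sqrt{3658}}{16334} - - \frac{44512}{497} = - \frac{3 \sqrt{3658}}{16334} + \frac{44512}{497} = \frac{44512}{497} - \frac{3 \sqrt{3658}}{16334}$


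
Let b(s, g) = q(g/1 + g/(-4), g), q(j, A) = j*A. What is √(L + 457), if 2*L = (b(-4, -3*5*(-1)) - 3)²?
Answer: √908386/8 ≈ 119.14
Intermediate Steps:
q(j, A) = A*j
b(s, g) = 3*g²/4 (b(s, g) = g*(g/1 + g/(-4)) = g*(g*1 + g*(-¼)) = g*(g - g/4) = g*(3*g/4) = 3*g²/4)
L = 439569/32 (L = (3*(-3*5*(-1))²/4 - 3)²/2 = (3*(-15*(-1))²/4 - 3)²/2 = ((¾)*15² - 3)²/2 = ((¾)*225 - 3)²/2 = (675/4 - 3)²/2 = (663/4)²/2 = (½)*(439569/16) = 439569/32 ≈ 13737.)
√(L + 457) = √(439569/32 + 457) = √(454193/32) = √908386/8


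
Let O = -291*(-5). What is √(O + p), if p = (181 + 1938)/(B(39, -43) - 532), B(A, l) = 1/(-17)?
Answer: 2*√3297518565/3015 ≈ 38.092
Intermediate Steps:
B(A, l) = -1/17
p = -36023/9045 (p = (181 + 1938)/(-1/17 - 532) = 2119/(-9045/17) = 2119*(-17/9045) = -36023/9045 ≈ -3.9826)
O = 1455
√(O + p) = √(1455 - 36023/9045) = √(13124452/9045) = 2*√3297518565/3015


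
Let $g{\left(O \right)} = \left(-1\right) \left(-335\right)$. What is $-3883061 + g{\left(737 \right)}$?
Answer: $-3882726$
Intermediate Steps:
$g{\left(O \right)} = 335$
$-3883061 + g{\left(737 \right)} = -3883061 + 335 = -3882726$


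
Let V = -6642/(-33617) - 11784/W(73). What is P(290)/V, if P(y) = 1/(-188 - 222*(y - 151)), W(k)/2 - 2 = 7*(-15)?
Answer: -3462551/6170562942540 ≈ -5.6114e-7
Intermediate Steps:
W(k) = -206 (W(k) = 4 + 2*(7*(-15)) = 4 + 2*(-105) = 4 - 210 = -206)
P(y) = 1/(33334 - 222*y) (P(y) = 1/(-188 - 222*(-151 + y)) = 1/(-188 + (33522 - 222*y)) = 1/(33334 - 222*y))
V = 198755490/3462551 (V = -6642/(-33617) - 11784/(-206) = -6642*(-1/33617) - 11784*(-1/206) = 6642/33617 + 5892/103 = 198755490/3462551 ≈ 57.401)
P(290)/V = (-1/(-33334 + 222*290))/(198755490/3462551) = -1/(-33334 + 64380)*(3462551/198755490) = -1/31046*(3462551/198755490) = -1*1/31046*(3462551/198755490) = -1/31046*3462551/198755490 = -3462551/6170562942540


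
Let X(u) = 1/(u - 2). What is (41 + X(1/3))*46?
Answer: 9292/5 ≈ 1858.4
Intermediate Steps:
X(u) = 1/(-2 + u)
(41 + X(1/3))*46 = (41 + 1/(-2 + 1/3))*46 = (41 + 1/(-5/3))*46 = (41 - 3/5)*46 = (202/5)*46 = 9292/5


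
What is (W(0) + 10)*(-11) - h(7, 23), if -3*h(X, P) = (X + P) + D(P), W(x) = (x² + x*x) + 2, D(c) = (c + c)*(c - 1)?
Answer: 646/3 ≈ 215.33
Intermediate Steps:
D(c) = 2*c*(-1 + c) (D(c) = (2*c)*(-1 + c) = 2*c*(-1 + c))
W(x) = 2 + 2*x² (W(x) = (x² + x²) + 2 = 2*x² + 2 = 2 + 2*x²)
h(X, P) = -P/3 - X/3 - 2*P*(-1 + P)/3 (h(X, P) = -((X + P) + 2*P*(-1 + P))/3 = -((P + X) + 2*P*(-1 + P))/3 = -(P + X + 2*P*(-1 + P))/3 = -P/3 - X/3 - 2*P*(-1 + P)/3)
(W(0) + 10)*(-11) - h(7, 23) = ((2 + 2*0²) + 10)*(-11) - (-⅔*23² - ⅓*7 + (⅓)*23) = ((2 + 2*0) + 10)*(-11) - (-⅔*529 - 7/3 + 23/3) = ((2 + 0) + 10)*(-11) - (-1058/3 - 7/3 + 23/3) = (2 + 10)*(-11) - 1*(-1042/3) = 12*(-11) + 1042/3 = -132 + 1042/3 = 646/3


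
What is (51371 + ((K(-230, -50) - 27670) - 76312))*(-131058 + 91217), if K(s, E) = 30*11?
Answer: 2082927321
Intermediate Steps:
K(s, E) = 330
(51371 + ((K(-230, -50) - 27670) - 76312))*(-131058 + 91217) = (51371 + ((330 - 27670) - 76312))*(-131058 + 91217) = (51371 + (-27340 - 76312))*(-39841) = (51371 - 103652)*(-39841) = -52281*(-39841) = 2082927321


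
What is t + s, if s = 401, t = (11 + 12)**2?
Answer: 930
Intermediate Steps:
t = 529 (t = 23**2 = 529)
t + s = 529 + 401 = 930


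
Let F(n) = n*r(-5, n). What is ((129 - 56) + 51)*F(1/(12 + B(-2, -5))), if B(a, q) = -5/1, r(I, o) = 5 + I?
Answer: 0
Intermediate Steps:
B(a, q) = -5 (B(a, q) = -5*1 = -5)
F(n) = 0 (F(n) = n*(5 - 5) = n*0 = 0)
((129 - 56) + 51)*F(1/(12 + B(-2, -5))) = ((129 - 56) + 51)*0 = (73 + 51)*0 = 124*0 = 0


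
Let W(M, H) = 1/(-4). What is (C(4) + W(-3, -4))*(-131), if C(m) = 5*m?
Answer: -10349/4 ≈ -2587.3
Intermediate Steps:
W(M, H) = -¼
(C(4) + W(-3, -4))*(-131) = (5*4 - ¼)*(-131) = (20 - ¼)*(-131) = (79/4)*(-131) = -10349/4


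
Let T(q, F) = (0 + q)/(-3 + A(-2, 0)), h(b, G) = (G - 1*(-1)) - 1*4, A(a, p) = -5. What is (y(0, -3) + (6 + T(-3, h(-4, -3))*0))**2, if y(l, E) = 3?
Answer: 81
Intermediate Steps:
h(b, G) = -3 + G (h(b, G) = (G + 1) - 4 = (1 + G) - 4 = -3 + G)
T(q, F) = -q/8 (T(q, F) = (0 + q)/(-3 - 5) = q/(-8) = q*(-1/8) = -q/8)
(y(0, -3) + (6 + T(-3, h(-4, -3))*0))**2 = (3 + (6 - 1/8*(-3)*0))**2 = (3 + (6 + (3/8)*0))**2 = (3 + (6 + 0))**2 = (3 + 6)**2 = 9**2 = 81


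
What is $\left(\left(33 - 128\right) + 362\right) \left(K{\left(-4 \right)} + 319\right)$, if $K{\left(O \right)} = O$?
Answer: $84105$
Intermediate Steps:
$\left(\left(33 - 128\right) + 362\right) \left(K{\left(-4 \right)} + 319\right) = \left(\left(33 - 128\right) + 362\right) \left(-4 + 319\right) = \left(-95 + 362\right) 315 = 267 \cdot 315 = 84105$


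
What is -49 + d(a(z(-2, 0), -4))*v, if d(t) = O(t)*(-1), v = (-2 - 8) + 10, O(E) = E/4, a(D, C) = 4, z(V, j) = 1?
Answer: -49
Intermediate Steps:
O(E) = E/4 (O(E) = E*(¼) = E/4)
v = 0 (v = -10 + 10 = 0)
d(t) = -t/4 (d(t) = (t/4)*(-1) = -t/4)
-49 + d(a(z(-2, 0), -4))*v = -49 - ¼*4*0 = -49 - 1*0 = -49 + 0 = -49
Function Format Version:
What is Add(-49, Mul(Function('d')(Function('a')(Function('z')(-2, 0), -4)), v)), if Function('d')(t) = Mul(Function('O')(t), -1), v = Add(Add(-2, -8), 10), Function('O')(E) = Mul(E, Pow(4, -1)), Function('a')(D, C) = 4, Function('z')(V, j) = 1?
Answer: -49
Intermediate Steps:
Function('O')(E) = Mul(Rational(1, 4), E) (Function('O')(E) = Mul(E, Rational(1, 4)) = Mul(Rational(1, 4), E))
v = 0 (v = Add(-10, 10) = 0)
Function('d')(t) = Mul(Rational(-1, 4), t) (Function('d')(t) = Mul(Mul(Rational(1, 4), t), -1) = Mul(Rational(-1, 4), t))
Add(-49, Mul(Function('d')(Function('a')(Function('z')(-2, 0), -4)), v)) = Add(-49, Mul(Mul(Rational(-1, 4), 4), 0)) = Add(-49, Mul(-1, 0)) = Add(-49, 0) = -49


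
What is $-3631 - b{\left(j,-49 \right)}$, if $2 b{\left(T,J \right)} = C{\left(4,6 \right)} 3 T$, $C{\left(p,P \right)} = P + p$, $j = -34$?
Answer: $-3121$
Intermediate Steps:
$b{\left(T,J \right)} = 15 T$ ($b{\left(T,J \right)} = \frac{\left(6 + 4\right) 3 T}{2} = \frac{10 \cdot 3 T}{2} = \frac{30 T}{2} = 15 T$)
$-3631 - b{\left(j,-49 \right)} = -3631 - 15 \left(-34\right) = -3631 - -510 = -3631 + 510 = -3121$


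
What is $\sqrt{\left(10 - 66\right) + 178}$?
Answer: $\sqrt{122} \approx 11.045$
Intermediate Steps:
$\sqrt{\left(10 - 66\right) + 178} = \sqrt{-56 + 178} = \sqrt{122}$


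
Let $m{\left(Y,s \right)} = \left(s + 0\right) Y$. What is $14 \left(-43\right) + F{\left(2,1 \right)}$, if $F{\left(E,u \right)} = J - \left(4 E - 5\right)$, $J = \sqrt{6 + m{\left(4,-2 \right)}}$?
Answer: $-605 + i \sqrt{2} \approx -605.0 + 1.4142 i$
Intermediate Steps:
$m{\left(Y,s \right)} = Y s$ ($m{\left(Y,s \right)} = s Y = Y s$)
$J = i \sqrt{2}$ ($J = \sqrt{6 + 4 \left(-2\right)} = \sqrt{6 - 8} = \sqrt{-2} = i \sqrt{2} \approx 1.4142 i$)
$F{\left(E,u \right)} = 5 - 4 E + i \sqrt{2}$ ($F{\left(E,u \right)} = i \sqrt{2} - \left(4 E - 5\right) = i \sqrt{2} - \left(-5 + 4 E\right) = 5 - 4 E + i \sqrt{2}$)
$14 \left(-43\right) + F{\left(2,1 \right)} = 14 \left(-43\right) + \left(5 - 8 + i \sqrt{2}\right) = -602 + \left(5 - 8 + i \sqrt{2}\right) = -602 - \left(3 - i \sqrt{2}\right) = -605 + i \sqrt{2}$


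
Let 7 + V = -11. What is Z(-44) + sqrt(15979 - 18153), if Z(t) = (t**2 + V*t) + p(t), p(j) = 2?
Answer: 2730 + I*sqrt(2174) ≈ 2730.0 + 46.626*I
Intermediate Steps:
V = -18 (V = -7 - 11 = -18)
Z(t) = 2 + t**2 - 18*t (Z(t) = (t**2 - 18*t) + 2 = 2 + t**2 - 18*t)
Z(-44) + sqrt(15979 - 18153) = (2 + (-44)**2 - 18*(-44)) + sqrt(15979 - 18153) = (2 + 1936 + 792) + sqrt(-2174) = 2730 + I*sqrt(2174)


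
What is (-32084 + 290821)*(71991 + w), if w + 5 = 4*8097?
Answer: 27005415638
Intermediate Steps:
w = 32383 (w = -5 + 4*8097 = -5 + 32388 = 32383)
(-32084 + 290821)*(71991 + w) = (-32084 + 290821)*(71991 + 32383) = 258737*104374 = 27005415638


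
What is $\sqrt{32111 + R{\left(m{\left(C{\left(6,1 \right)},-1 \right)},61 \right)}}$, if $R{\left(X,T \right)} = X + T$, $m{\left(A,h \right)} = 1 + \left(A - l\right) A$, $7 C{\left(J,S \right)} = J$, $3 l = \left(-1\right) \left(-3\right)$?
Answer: $\frac{\sqrt{1576471}}{7} \approx 179.37$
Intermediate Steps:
$l = 1$ ($l = \frac{\left(-1\right) \left(-3\right)}{3} = \frac{1}{3} \cdot 3 = 1$)
$C{\left(J,S \right)} = \frac{J}{7}$
$m{\left(A,h \right)} = 1 + A \left(-1 + A\right)$ ($m{\left(A,h \right)} = 1 + \left(A - 1\right) A = 1 + \left(-1 + A\right) A = 1 + A \left(-1 + A\right)$)
$R{\left(X,T \right)} = T + X$
$\sqrt{32111 + R{\left(m{\left(C{\left(6,1 \right)},-1 \right)},61 \right)}} = \sqrt{32111 + \left(61 + \left(1 + \left(\frac{1}{7} \cdot 6\right)^{2} - \frac{1}{7} \cdot 6\right)\right)} = \sqrt{32111 + \left(61 + \left(1 + \left(\frac{6}{7}\right)^{2} - \frac{6}{7}\right)\right)} = \sqrt{32111 + \left(61 + \left(1 + \frac{36}{49} - \frac{6}{7}\right)\right)} = \sqrt{32111 + \left(61 + \frac{43}{49}\right)} = \sqrt{32111 + \frac{3032}{49}} = \sqrt{\frac{1576471}{49}} = \frac{\sqrt{1576471}}{7}$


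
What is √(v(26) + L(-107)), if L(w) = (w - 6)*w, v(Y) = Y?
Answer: √12117 ≈ 110.08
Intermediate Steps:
L(w) = w*(-6 + w) (L(w) = (-6 + w)*w = w*(-6 + w))
√(v(26) + L(-107)) = √(26 - 107*(-6 - 107)) = √(26 - 107*(-113)) = √(26 + 12091) = √12117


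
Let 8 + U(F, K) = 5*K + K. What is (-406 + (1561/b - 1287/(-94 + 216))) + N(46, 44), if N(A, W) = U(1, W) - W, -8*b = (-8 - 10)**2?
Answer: -2402239/9882 ≈ -243.09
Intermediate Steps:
b = -81/2 (b = -(-8 - 10)**2/8 = -1/8*(-18)**2 = -1/8*324 = -81/2 ≈ -40.500)
U(F, K) = -8 + 6*K (U(F, K) = -8 + (5*K + K) = -8 + 6*K)
N(A, W) = -8 + 5*W (N(A, W) = (-8 + 6*W) - W = -8 + 5*W)
(-406 + (1561/b - 1287/(-94 + 216))) + N(46, 44) = (-406 + (1561/(-81/2) - 1287/(-94 + 216))) + (-8 + 5*44) = (-406 + (1561*(-2/81) - 1287/122)) + (-8 + 220) = (-406 + (-3122/81 - 1287*1/122)) + 212 = (-406 + (-3122/81 - 1287/122)) + 212 = (-406 - 485131/9882) + 212 = -4497223/9882 + 212 = -2402239/9882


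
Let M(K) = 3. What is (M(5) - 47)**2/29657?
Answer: 1936/29657 ≈ 0.065280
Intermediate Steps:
(M(5) - 47)**2/29657 = (3 - 47)**2/29657 = (-44)**2*(1/29657) = 1936*(1/29657) = 1936/29657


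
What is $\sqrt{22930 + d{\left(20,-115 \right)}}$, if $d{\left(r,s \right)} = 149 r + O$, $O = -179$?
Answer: $3 \sqrt{2859} \approx 160.41$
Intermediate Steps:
$d{\left(r,s \right)} = -179 + 149 r$ ($d{\left(r,s \right)} = 149 r - 179 = -179 + 149 r$)
$\sqrt{22930 + d{\left(20,-115 \right)}} = \sqrt{22930 + \left(-179 + 149 \cdot 20\right)} = \sqrt{22930 + \left(-179 + 2980\right)} = \sqrt{22930 + 2801} = \sqrt{25731} = 3 \sqrt{2859}$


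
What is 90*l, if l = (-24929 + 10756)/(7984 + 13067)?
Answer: -141730/2339 ≈ -60.594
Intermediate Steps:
l = -14173/21051 ≈ -0.67327
90*l = 90*(-14173/21051) = -141730/2339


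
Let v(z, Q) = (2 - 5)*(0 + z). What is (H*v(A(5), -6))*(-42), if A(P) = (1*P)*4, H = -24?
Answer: -60480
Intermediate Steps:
A(P) = 4*P (A(P) = P*4 = 4*P)
v(z, Q) = -3*z
(H*v(A(5), -6))*(-42) = -(-72)*4*5*(-42) = -(-72)*20*(-42) = -24*(-60)*(-42) = 1440*(-42) = -60480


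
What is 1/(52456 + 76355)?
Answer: 1/128811 ≈ 7.7633e-6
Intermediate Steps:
1/(52456 + 76355) = 1/128811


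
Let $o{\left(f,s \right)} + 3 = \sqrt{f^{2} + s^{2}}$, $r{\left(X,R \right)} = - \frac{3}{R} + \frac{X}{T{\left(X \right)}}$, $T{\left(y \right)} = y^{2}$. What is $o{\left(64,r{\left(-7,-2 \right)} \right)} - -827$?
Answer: $824 + \frac{\sqrt{803177}}{14} \approx 888.01$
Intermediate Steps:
$r{\left(X,R \right)} = \frac{1}{X} - \frac{3}{R}$ ($r{\left(X,R \right)} = - \frac{3}{R} + \frac{X}{X^{2}} = - \frac{3}{R} + \frac{1}{X} = \frac{1}{X} - \frac{3}{R}$)
$o{\left(f,s \right)} = -3 + \sqrt{f^{2} + s^{2}}$
$o{\left(64,r{\left(-7,-2 \right)} \right)} - -827 = \left(-3 + \sqrt{64^{2} + \left(\frac{1}{-7} - \frac{3}{-2}\right)^{2}}\right) - -827 = \left(-3 + \sqrt{4096 + \left(- \frac{1}{7} - - \frac{3}{2}\right)^{2}}\right) + 827 = \left(-3 + \sqrt{4096 + \left(- \frac{1}{7} + \frac{3}{2}\right)^{2}}\right) + 827 = \left(-3 + \sqrt{4096 + \left(\frac{19}{14}\right)^{2}}\right) + 827 = \left(-3 + \sqrt{4096 + \frac{361}{196}}\right) + 827 = \left(-3 + \sqrt{\frac{803177}{196}}\right) + 827 = \left(-3 + \frac{\sqrt{803177}}{14}\right) + 827 = 824 + \frac{\sqrt{803177}}{14}$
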